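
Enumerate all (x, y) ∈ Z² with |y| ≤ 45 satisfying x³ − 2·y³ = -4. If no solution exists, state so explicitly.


The equation is x³ - 2y³ = -4. For fixed y, x³ = 2·y³ − 4, so a solution requires the RHS to be a perfect cube.
Strategy: iterate y from -45 to 45, compute RHS = 2·y³ − 4, and check whether it is a (positive or negative) perfect cube.
Check small values of y:
  y = 0: RHS = -4 is not a perfect cube.
  y = 1: RHS = -2 is not a perfect cube.
  y = -1: RHS = -6 is not a perfect cube.
  y = 2: RHS = 12 is not a perfect cube.
  y = -2: RHS = -20 is not a perfect cube.
  y = 3: RHS = 50 is not a perfect cube.
  y = -3: RHS = -58 is not a perfect cube.
Continuing the search up to |y| = 45 finds no solutions either.
No (x, y) in the scanned range satisfies the equation.

No integer solutions with |y| ≤ 45.


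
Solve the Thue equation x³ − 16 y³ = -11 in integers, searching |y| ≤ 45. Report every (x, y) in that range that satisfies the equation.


The equation is x³ - 16y³ = -11. For fixed y, x³ = 16·y³ − 11, so a solution requires the RHS to be a perfect cube.
Strategy: iterate y from -45 to 45, compute RHS = 16·y³ − 11, and check whether it is a (positive or negative) perfect cube.
Check small values of y:
  y = 0: RHS = -11 is not a perfect cube.
  y = 1: RHS = 5 is not a perfect cube.
  y = -1: RHS = -27 = (-3)³ ⇒ x = -3 works.
  y = 2: RHS = 117 is not a perfect cube.
  y = -2: RHS = -139 is not a perfect cube.
  y = 3: RHS = 421 is not a perfect cube.
  y = -3: RHS = -443 is not a perfect cube.
Continuing the search up to |y| = 45 finds no further solutions beyond those listed.
Collected solutions: (-3, -1).

Solutions (with |y| ≤ 45): (-3, -1).


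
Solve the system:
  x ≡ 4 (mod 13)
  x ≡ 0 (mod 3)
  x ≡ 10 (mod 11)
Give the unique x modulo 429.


Moduli 13, 3, 11 are pairwise coprime; by CRT there is a unique solution modulo M = 13 · 3 · 11 = 429.
Solve pairwise, accumulating the modulus:
  Start with x ≡ 4 (mod 13).
  Combine with x ≡ 0 (mod 3): since gcd(13, 3) = 1, we get a unique residue mod 39.
    Write x = 4 + 13·t and substitute into x ≡ 0 (mod 3): 13·t ≡ 0 − 4 = -4 (mod 3).
    Reduce coefficients mod 3: 1·t ≡ 2 (mod 3).
    So t ≡ 2 (mod 3).
    Then x = 4 + 13·2 = 30, valid modulo lcm(13, 3) = 39: x ≡ 30 (mod 39).
  Combine with x ≡ 10 (mod 11): since gcd(39, 11) = 1, we get a unique residue mod 429.
    Write x = 30 + 39·t and substitute into x ≡ 10 (mod 11): 39·t ≡ 10 − 30 = -20 (mod 11).
    Reduce coefficients mod 11: 6·t ≡ 2 (mod 11).
    The inverse of 6 mod 11 is 2 (since 6·2 = 12 = 1·11 + 1), so t ≡ 2·2 = 4 ≡ 4 (mod 11).
    Then x = 30 + 39·4 = 186, valid modulo lcm(39, 11) = 429: x ≡ 186 (mod 429).
Verify: 186 mod 13 = 4 ✓, 186 mod 3 = 0 ✓, 186 mod 11 = 10 ✓.

x ≡ 186 (mod 429).


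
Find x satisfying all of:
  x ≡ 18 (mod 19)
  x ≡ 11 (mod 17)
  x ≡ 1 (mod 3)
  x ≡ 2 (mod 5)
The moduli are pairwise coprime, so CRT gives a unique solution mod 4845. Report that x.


Product of moduli M = 19 · 17 · 3 · 5 = 4845.
Merge one congruence at a time:
  Start: x ≡ 18 (mod 19).
  Combine with x ≡ 11 (mod 17); new modulus lcm = 323.
    Write x = 18 + 19·t and substitute into x ≡ 11 (mod 17): 19·t ≡ 11 − 18 = -7 (mod 17).
    Reduce coefficients mod 17: 2·t ≡ 10 (mod 17).
    The inverse of 2 mod 17 is 9 (since 2·9 = 18 = 1·17 + 1), so t ≡ 9·10 = 90 ≡ 5 (mod 17).
    Then x = 18 + 19·5 = 113, valid modulo lcm(19, 17) = 323: x ≡ 113 (mod 323).
  Combine with x ≡ 1 (mod 3); new modulus lcm = 969.
    Write x = 113 + 323·t and substitute into x ≡ 1 (mod 3): 323·t ≡ 1 − 113 = -112 (mod 3).
    Reduce coefficients mod 3: 2·t ≡ 2 (mod 3).
    The inverse of 2 mod 3 is 2 (since 2·2 = 4 = 1·3 + 1), so t ≡ 2·2 = 4 ≡ 1 (mod 3).
    Then x = 113 + 323·1 = 436, valid modulo lcm(323, 3) = 969: x ≡ 436 (mod 969).
  Combine with x ≡ 2 (mod 5); new modulus lcm = 4845.
    Write x = 436 + 969·t and substitute into x ≡ 2 (mod 5): 969·t ≡ 2 − 436 = -434 (mod 5).
    Reduce coefficients mod 5: 4·t ≡ 1 (mod 5).
    The inverse of 4 mod 5 is 4 (since 4·4 = 16 = 3·5 + 1), so t ≡ 4·1 = 4 ≡ 4 (mod 5).
    Then x = 436 + 969·4 = 4312, valid modulo lcm(969, 5) = 4845: x ≡ 4312 (mod 4845).
Verify against each original: 4312 mod 19 = 18, 4312 mod 17 = 11, 4312 mod 3 = 1, 4312 mod 5 = 2.

x ≡ 4312 (mod 4845).


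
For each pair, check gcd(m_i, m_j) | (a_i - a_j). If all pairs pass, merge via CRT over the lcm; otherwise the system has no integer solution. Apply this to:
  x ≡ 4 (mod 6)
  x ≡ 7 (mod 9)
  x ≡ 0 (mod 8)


Moduli 6, 9, 8 are not pairwise coprime, so CRT works modulo lcm(m_i) when all pairwise compatibility conditions hold.
Pairwise compatibility: gcd(m_i, m_j) must divide a_i - a_j for every pair.
Merge one congruence at a time:
  Start: x ≡ 4 (mod 6).
  Combine with x ≡ 7 (mod 9): gcd(6, 9) = 3; 7 - 4 = 3, which IS divisible by 3, so compatible.
    Write x = 4 + 6·t and substitute into x ≡ 7 (mod 9): 6·t ≡ 7 − 4 = 3 (mod 9).
    Divide the congruence (and modulus) by g = 3: 2·t ≡ 1 (mod 3).
    The inverse of 2 mod 3 is 2 (since 2·2 = 4 = 1·3 + 1), so t ≡ 2·1 = 2 ≡ 2 (mod 3).
    Then x = 4 + 6·2 = 16, valid modulo lcm(6, 9) = 18: x ≡ 16 (mod 18).
  Combine with x ≡ 0 (mod 8): gcd(18, 8) = 2; 0 - 16 = -16, which IS divisible by 2, so compatible.
    Write x = 16 + 18·t and substitute into x ≡ 0 (mod 8): 18·t ≡ 0 − 16 = -16 (mod 8).
    Divide the congruence (and modulus) by g = 2: 9·t ≡ -8 (mod 4).
    Reduce coefficients mod 4: 1·t ≡ 0 (mod 4).
    So t ≡ 0 (mod 4).
    Then x = 16 + 18·0 = 16, valid modulo lcm(18, 8) = 72: x ≡ 16 (mod 72).
Verify: 16 mod 6 = 4, 16 mod 9 = 7, 16 mod 8 = 0.

x ≡ 16 (mod 72).


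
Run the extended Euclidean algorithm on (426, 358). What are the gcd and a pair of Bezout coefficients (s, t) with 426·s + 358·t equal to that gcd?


Euclidean algorithm on (426, 358) — divide until remainder is 0:
  426 = 1 · 358 + 68
  358 = 5 · 68 + 18
  68 = 3 · 18 + 14
  18 = 1 · 14 + 4
  14 = 3 · 4 + 2
  4 = 2 · 2 + 0
gcd(426, 358) = 2.
Track Bezout coefficients alongside the remainders: start with r₀ = 426 = a·1 + b·0 (s = 1, t = 0) and r₁ = 358 = a·0 + b·1 (s = 0, t = 1); each new remainder r_{k+1} = r_{k-1} − q_k·r_k inherits s_{k+1} = s_{k-1} − q_k·s_k, t_{k+1} = t_{k-1} − q_k·t_k, so r_k = a·s_k + b·t_k at every step:
  q = 1: r = 68, s = 1 − 1·0 = 1, t = 0 − 1·1 = -1  (check: 426·1 + 358·(-1) = 68)
  q = 5: r = 18, s = 0 − 5·1 = -5, t = 1 − 5·(-1) = 6  (check: 426·(-5) + 358·6 = 18)
  q = 3: r = 14, s = 1 − 3·(-5) = 16, t = -1 − 3·6 = -19  (check: 426·16 + 358·(-19) = 14)
  q = 1: r = 4, s = -5 − 1·16 = -21, t = 6 − 1·(-19) = 25  (check: 426·(-21) + 358·25 = 4)
  q = 3: r = 2, s = 16 − 3·(-21) = 79, t = -19 − 3·25 = -94  (check: 426·79 + 358·(-94) = 2)
The row with r = 2 (the gcd) gives the Bezout coefficients s = 79, t = -94.
Result: 426 · (79) + 358 · (-94) = 2.

gcd(426, 358) = 2; s = 79, t = -94 (check: 426·79 + 358·(-94) = 2).


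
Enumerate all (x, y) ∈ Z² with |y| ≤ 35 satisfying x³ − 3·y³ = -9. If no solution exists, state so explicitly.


The equation is x³ - 3y³ = -9. For fixed y, x³ = 3·y³ − 9, so a solution requires the RHS to be a perfect cube.
Strategy: iterate y from -35 to 35, compute RHS = 3·y³ − 9, and check whether it is a (positive or negative) perfect cube.
Check small values of y:
  y = 0: RHS = -9 is not a perfect cube.
  y = 1: RHS = -6 is not a perfect cube.
  y = -1: RHS = -12 is not a perfect cube.
  y = 2: RHS = 15 is not a perfect cube.
  y = -2: RHS = -33 is not a perfect cube.
  y = 3: RHS = 72 is not a perfect cube.
  y = -3: RHS = -90 is not a perfect cube.
Continuing the search up to |y| = 35 finds no solutions either.
No (x, y) in the scanned range satisfies the equation.

No integer solutions with |y| ≤ 35.


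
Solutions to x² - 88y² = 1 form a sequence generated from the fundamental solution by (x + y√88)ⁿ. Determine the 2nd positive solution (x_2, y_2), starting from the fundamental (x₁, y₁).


Step 1: Find the fundamental solution (x₁, y₁) of x² - 88y² = 1.
  Expand √88 as a continued fraction. a₀ = ⌊√88⌋ = 9; iterate m_{k+1} = d_k·a_k − m_k, d_{k+1} = (88 − m_{k+1}²)/d_k, a_{k+1} = ⌊(a₀ + m_{k+1})/d_{k+1}⌋ (starting m₀ = 0, d₀ = 1), with convergents p_k = a_k·p_{k-1} + p_{k-2}, q_k = a_k·q_{k-1} + q_{k-2} (p₋₁ = 1, q₋₁ = 0):
  k = 0: a₀ = 9; p₀/q₀ = 9/1; p₀² − 88·q₀² = 81 − 88 = -7.
  k = 1: m = 9, d = 7, a = ⌊(9 + 9)/7⌋ = 2; p/q = (2·9 + 1)/(2·1 + 0) = 19/2; p² − 88·q² = 361 − 352 = 9.
  k = 2: m = 5, d = 9, a = ⌊(9 + 5)/9⌋ = 1; p/q = (1·19 + 9)/(1·2 + 1) = 28/3; p² − 88·q² = 784 − 792 = -8.
  k = 3: m = 4, d = 8, a = ⌊(9 + 4)/8⌋ = 1; p/q = (1·28 + 19)/(1·3 + 2) = 47/5; p² − 88·q² = 2209 − 2200 = 9.
  k = 4: m = 4, d = 9, a = ⌊(9 + 4)/9⌋ = 1; p/q = (1·47 + 28)/(1·5 + 3) = 75/8; p² − 88·q² = 5625 − 5632 = -7.
  k = 5: m = 5, d = 7, a = ⌊(9 + 5)/7⌋ = 2; p/q = (2·75 + 47)/(2·8 + 5) = 197/21; p² − 88·q² = 38809 − 38808 = 1.
  The first convergent with p² − 88·q² = 1 gives the fundamental solution (x₁, y₁) = (197, 21).
Step 2: Apply the recurrence (x_{n+1}, y_{n+1}) = (x₁x_n + 88y₁y_n, x₁y_n + y₁x_n) repeatedly.
  From (x_1, y_1) = (197, 21): x_2 = 197·197 + 88·21·21 = 77617; y_2 = 197·21 + 21·197 = 8274.
Step 3: Verify x_2² - 88·y_2² = 6024398689 - 6024398688 = 1 (should be 1). ✓

(x_1, y_1) = (197, 21); (x_2, y_2) = (77617, 8274).


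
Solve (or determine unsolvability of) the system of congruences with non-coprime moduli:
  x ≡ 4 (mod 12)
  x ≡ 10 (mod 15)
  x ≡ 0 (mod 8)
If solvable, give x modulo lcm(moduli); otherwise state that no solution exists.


Moduli 12, 15, 8 are not pairwise coprime, so CRT works modulo lcm(m_i) when all pairwise compatibility conditions hold.
Pairwise compatibility: gcd(m_i, m_j) must divide a_i - a_j for every pair.
Merge one congruence at a time:
  Start: x ≡ 4 (mod 12).
  Combine with x ≡ 10 (mod 15): gcd(12, 15) = 3; 10 - 4 = 6, which IS divisible by 3, so compatible.
    Write x = 4 + 12·t and substitute into x ≡ 10 (mod 15): 12·t ≡ 10 − 4 = 6 (mod 15).
    Divide the congruence (and modulus) by g = 3: 4·t ≡ 2 (mod 5).
    The inverse of 4 mod 5 is 4 (since 4·4 = 16 = 3·5 + 1), so t ≡ 4·2 = 8 ≡ 3 (mod 5).
    Then x = 4 + 12·3 = 40, valid modulo lcm(12, 15) = 60: x ≡ 40 (mod 60).
  Combine with x ≡ 0 (mod 8): gcd(60, 8) = 4; 0 - 40 = -40, which IS divisible by 4, so compatible.
    Write x = 40 + 60·t and substitute into x ≡ 0 (mod 8): 60·t ≡ 0 − 40 = -40 (mod 8).
    Divide the congruence (and modulus) by g = 4: 15·t ≡ -10 (mod 2).
    Reduce coefficients mod 2: 1·t ≡ 0 (mod 2).
    So t ≡ 0 (mod 2).
    Then x = 40 + 60·0 = 40, valid modulo lcm(60, 8) = 120: x ≡ 40 (mod 120).
Verify: 40 mod 12 = 4, 40 mod 15 = 10, 40 mod 8 = 0.

x ≡ 40 (mod 120).


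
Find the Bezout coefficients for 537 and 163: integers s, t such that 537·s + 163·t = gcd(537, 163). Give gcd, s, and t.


Euclidean algorithm on (537, 163) — divide until remainder is 0:
  537 = 3 · 163 + 48
  163 = 3 · 48 + 19
  48 = 2 · 19 + 10
  19 = 1 · 10 + 9
  10 = 1 · 9 + 1
  9 = 9 · 1 + 0
gcd(537, 163) = 1.
Track Bezout coefficients alongside the remainders: start with r₀ = 537 = a·1 + b·0 (s = 1, t = 0) and r₁ = 163 = a·0 + b·1 (s = 0, t = 1); each new remainder r_{k+1} = r_{k-1} − q_k·r_k inherits s_{k+1} = s_{k-1} − q_k·s_k, t_{k+1} = t_{k-1} − q_k·t_k, so r_k = a·s_k + b·t_k at every step:
  q = 3: r = 48, s = 1 − 3·0 = 1, t = 0 − 3·1 = -3  (check: 537·1 + 163·(-3) = 48)
  q = 3: r = 19, s = 0 − 3·1 = -3, t = 1 − 3·(-3) = 10  (check: 537·(-3) + 163·10 = 19)
  q = 2: r = 10, s = 1 − 2·(-3) = 7, t = -3 − 2·10 = -23  (check: 537·7 + 163·(-23) = 10)
  q = 1: r = 9, s = -3 − 1·7 = -10, t = 10 − 1·(-23) = 33  (check: 537·(-10) + 163·33 = 9)
  q = 1: r = 1, s = 7 − 1·(-10) = 17, t = -23 − 1·33 = -56  (check: 537·17 + 163·(-56) = 1)
The row with r = 1 (the gcd) gives the Bezout coefficients s = 17, t = -56.
Result: 537 · (17) + 163 · (-56) = 1.

gcd(537, 163) = 1; s = 17, t = -56 (check: 537·17 + 163·(-56) = 1).


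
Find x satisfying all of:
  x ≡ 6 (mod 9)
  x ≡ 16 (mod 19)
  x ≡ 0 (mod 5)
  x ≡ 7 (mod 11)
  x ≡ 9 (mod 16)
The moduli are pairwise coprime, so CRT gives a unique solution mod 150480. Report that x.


Product of moduli M = 9 · 19 · 5 · 11 · 16 = 150480.
Merge one congruence at a time:
  Start: x ≡ 6 (mod 9).
  Combine with x ≡ 16 (mod 19); new modulus lcm = 171.
    Write x = 6 + 9·t and substitute into x ≡ 16 (mod 19): 9·t ≡ 16 − 6 = 10 (mod 19).
    The inverse of 9 mod 19 is 17 (since 9·17 = 153 = 8·19 + 1), so t ≡ 17·10 = 170 ≡ 18 (mod 19).
    Then x = 6 + 9·18 = 168, valid modulo lcm(9, 19) = 171: x ≡ 168 (mod 171).
  Combine with x ≡ 0 (mod 5); new modulus lcm = 855.
    Write x = 168 + 171·t and substitute into x ≡ 0 (mod 5): 171·t ≡ 0 − 168 = -168 (mod 5).
    Reduce coefficients mod 5: 1·t ≡ 2 (mod 5).
    So t ≡ 2 (mod 5).
    Then x = 168 + 171·2 = 510, valid modulo lcm(171, 5) = 855: x ≡ 510 (mod 855).
  Combine with x ≡ 7 (mod 11); new modulus lcm = 9405.
    Write x = 510 + 855·t and substitute into x ≡ 7 (mod 11): 855·t ≡ 7 − 510 = -503 (mod 11).
    Reduce coefficients mod 11: 8·t ≡ 3 (mod 11).
    The inverse of 8 mod 11 is 7 (since 8·7 = 56 = 5·11 + 1), so t ≡ 7·3 = 21 ≡ 10 (mod 11).
    Then x = 510 + 855·10 = 9060, valid modulo lcm(855, 11) = 9405: x ≡ 9060 (mod 9405).
  Combine with x ≡ 9 (mod 16); new modulus lcm = 150480.
    Write x = 9060 + 9405·t and substitute into x ≡ 9 (mod 16): 9405·t ≡ 9 − 9060 = -9051 (mod 16).
    Reduce coefficients mod 16: 13·t ≡ 5 (mod 16).
    The inverse of 13 mod 16 is 5 (since 13·5 = 65 = 4·16 + 1), so t ≡ 5·5 = 25 ≡ 9 (mod 16).
    Then x = 9060 + 9405·9 = 93705, valid modulo lcm(9405, 16) = 150480: x ≡ 93705 (mod 150480).
Verify against each original: 93705 mod 9 = 6, 93705 mod 19 = 16, 93705 mod 5 = 0, 93705 mod 11 = 7, 93705 mod 16 = 9.

x ≡ 93705 (mod 150480).


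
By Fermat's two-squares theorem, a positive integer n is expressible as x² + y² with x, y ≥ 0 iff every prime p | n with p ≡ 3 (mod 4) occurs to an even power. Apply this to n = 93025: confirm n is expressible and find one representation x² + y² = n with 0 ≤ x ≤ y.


Step 1: Factor n = 93025 = 5^2 · 61^2.
Step 2: Check the mod-4 condition on each prime factor: 5 ≡ 1 (mod 4), exponent 2; 61 ≡ 1 (mod 4), exponent 2.
All primes ≡ 3 (mod 4) appear to even exponent (or don't appear), so by the two-squares theorem n IS expressible as a sum of two squares.
Step 3: Build a representation. Group n = k² · m with k = 5 and m = 61 · 61 = 3721 (a product of primes ≡ 1 (mod 4)); a representation of m scales to one of n via (k·x)² + (k·y)² = k²(x² + y²). Each prime p ≡ 1 (mod 4) is itself a sum of two squares; find a² by testing p − a² for a perfect square:
  61: 61 − 1² = 60, 61 − 2² = 57, 61 − 3² = 52, 61 − 4² = 45, 61 − 5² = 36 = 6² ⇒ 61 = 5² + 6².
  Combine using the Brahmagupta–Fibonacci identity (a² + b²)(c² + d²) = (ac − bd)² + (ad + bc)² = (ac + bd)² + (ad − bc)²:
  61 · 61 = 3721: from (5² + 6²)(5² + 6²), take (5·5 − 6·6, 5·6 + 6·5) = (25 − 36, 30 + 30) = (-11, 60); dropping signs (only squares matter) gives (11, 60); check 11² + 60² = 121 + 3600 = 3721 ✓.
  Scale by k = 5: (5·11, 5·60) = (55, 300).
Step 4: Order so x ≤ y and verify: 55² + 300² = 3025 + 90000 = 93025 = n. ✓

n = 93025 = 55² + 300² (one valid representation with x ≤ y).


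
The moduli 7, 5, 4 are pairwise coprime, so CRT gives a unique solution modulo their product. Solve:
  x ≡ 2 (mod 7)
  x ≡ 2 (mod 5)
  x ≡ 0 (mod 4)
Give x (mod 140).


Moduli 7, 5, 4 are pairwise coprime; by CRT there is a unique solution modulo M = 7 · 5 · 4 = 140.
Solve pairwise, accumulating the modulus:
  Start with x ≡ 2 (mod 7).
  Combine with x ≡ 2 (mod 5): since gcd(7, 5) = 1, we get a unique residue mod 35.
    Write x = 2 + 7·t and substitute into x ≡ 2 (mod 5): 7·t ≡ 2 − 2 = 0 (mod 5).
    Reduce coefficients mod 5: 2·t ≡ 0 (mod 5).
    The inverse of 2 mod 5 is 3 (since 2·3 = 6 = 1·5 + 1), so t ≡ 3·0 = 0 ≡ 0 (mod 5).
    Then x = 2 + 7·0 = 2, valid modulo lcm(7, 5) = 35: x ≡ 2 (mod 35).
  Combine with x ≡ 0 (mod 4): since gcd(35, 4) = 1, we get a unique residue mod 140.
    Write x = 2 + 35·t and substitute into x ≡ 0 (mod 4): 35·t ≡ 0 − 2 = -2 (mod 4).
    Reduce coefficients mod 4: 3·t ≡ 2 (mod 4).
    The inverse of 3 mod 4 is 3 (since 3·3 = 9 = 2·4 + 1), so t ≡ 3·2 = 6 ≡ 2 (mod 4).
    Then x = 2 + 35·2 = 72, valid modulo lcm(35, 4) = 140: x ≡ 72 (mod 140).
Verify: 72 mod 7 = 2 ✓, 72 mod 5 = 2 ✓, 72 mod 4 = 0 ✓.

x ≡ 72 (mod 140).


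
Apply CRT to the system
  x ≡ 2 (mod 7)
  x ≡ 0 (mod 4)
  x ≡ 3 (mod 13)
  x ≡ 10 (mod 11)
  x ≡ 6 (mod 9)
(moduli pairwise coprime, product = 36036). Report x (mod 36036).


Product of moduli M = 7 · 4 · 13 · 11 · 9 = 36036.
Merge one congruence at a time:
  Start: x ≡ 2 (mod 7).
  Combine with x ≡ 0 (mod 4); new modulus lcm = 28.
    Write x = 2 + 7·t and substitute into x ≡ 0 (mod 4): 7·t ≡ 0 − 2 = -2 (mod 4).
    Reduce coefficients mod 4: 3·t ≡ 2 (mod 4).
    The inverse of 3 mod 4 is 3 (since 3·3 = 9 = 2·4 + 1), so t ≡ 3·2 = 6 ≡ 2 (mod 4).
    Then x = 2 + 7·2 = 16, valid modulo lcm(7, 4) = 28: x ≡ 16 (mod 28).
  Combine with x ≡ 3 (mod 13); new modulus lcm = 364.
    Write x = 16 + 28·t and substitute into x ≡ 3 (mod 13): 28·t ≡ 3 − 16 = -13 (mod 13).
    Reduce coefficients mod 13: 2·t ≡ 0 (mod 13).
    The inverse of 2 mod 13 is 7 (since 2·7 = 14 = 1·13 + 1), so t ≡ 7·0 = 0 ≡ 0 (mod 13).
    Then x = 16 + 28·0 = 16, valid modulo lcm(28, 13) = 364: x ≡ 16 (mod 364).
  Combine with x ≡ 10 (mod 11); new modulus lcm = 4004.
    Write x = 16 + 364·t and substitute into x ≡ 10 (mod 11): 364·t ≡ 10 − 16 = -6 (mod 11).
    Reduce coefficients mod 11: 1·t ≡ 5 (mod 11).
    So t ≡ 5 (mod 11).
    Then x = 16 + 364·5 = 1836, valid modulo lcm(364, 11) = 4004: x ≡ 1836 (mod 4004).
  Combine with x ≡ 6 (mod 9); new modulus lcm = 36036.
    Write x = 1836 + 4004·t and substitute into x ≡ 6 (mod 9): 4004·t ≡ 6 − 1836 = -1830 (mod 9).
    Reduce coefficients mod 9: 8·t ≡ 6 (mod 9).
    The inverse of 8 mod 9 is 8 (since 8·8 = 64 = 7·9 + 1), so t ≡ 8·6 = 48 ≡ 3 (mod 9).
    Then x = 1836 + 4004·3 = 13848, valid modulo lcm(4004, 9) = 36036: x ≡ 13848 (mod 36036).
Verify against each original: 13848 mod 7 = 2, 13848 mod 4 = 0, 13848 mod 13 = 3, 13848 mod 11 = 10, 13848 mod 9 = 6.

x ≡ 13848 (mod 36036).


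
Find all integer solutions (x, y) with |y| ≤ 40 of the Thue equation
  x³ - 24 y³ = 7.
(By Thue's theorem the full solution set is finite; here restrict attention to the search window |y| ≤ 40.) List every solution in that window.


The equation is x³ - 24y³ = 7. For fixed y, x³ = 24·y³ + 7, so a solution requires the RHS to be a perfect cube.
Strategy: iterate y from -40 to 40, compute RHS = 24·y³ + 7, and check whether it is a (positive or negative) perfect cube.
Check small values of y:
  y = 0: RHS = 7 is not a perfect cube.
  y = 1: RHS = 31 is not a perfect cube.
  y = -1: RHS = -17 is not a perfect cube.
  y = 2: RHS = 199 is not a perfect cube.
  y = -2: RHS = -185 is not a perfect cube.
  y = 3: RHS = 655 is not a perfect cube.
  y = -3: RHS = -641 is not a perfect cube.
Continuing the search up to |y| = 40 finds no solutions either.
No (x, y) in the scanned range satisfies the equation.

No integer solutions with |y| ≤ 40.


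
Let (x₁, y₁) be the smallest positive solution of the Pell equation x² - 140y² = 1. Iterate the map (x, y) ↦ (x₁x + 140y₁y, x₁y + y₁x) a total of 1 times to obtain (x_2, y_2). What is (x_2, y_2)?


Step 1: Find the fundamental solution (x₁, y₁) of x² - 140y² = 1.
  Expand √140 as a continued fraction. a₀ = ⌊√140⌋ = 11; iterate m_{k+1} = d_k·a_k − m_k, d_{k+1} = (140 − m_{k+1}²)/d_k, a_{k+1} = ⌊(a₀ + m_{k+1})/d_{k+1}⌋ (starting m₀ = 0, d₀ = 1), with convergents p_k = a_k·p_{k-1} + p_{k-2}, q_k = a_k·q_{k-1} + q_{k-2} (p₋₁ = 1, q₋₁ = 0):
  k = 0: a₀ = 11; p₀/q₀ = 11/1; p₀² − 140·q₀² = 121 − 140 = -19.
  k = 1: m = 11, d = 19, a = ⌊(11 + 11)/19⌋ = 1; p/q = (1·11 + 1)/(1·1 + 0) = 12/1; p² − 140·q² = 144 − 140 = 4.
  k = 2: m = 8, d = 4, a = ⌊(11 + 8)/4⌋ = 4; p/q = (4·12 + 11)/(4·1 + 1) = 59/5; p² − 140·q² = 3481 − 3500 = -19.
  k = 3: m = 8, d = 19, a = ⌊(11 + 8)/19⌋ = 1; p/q = (1·59 + 12)/(1·5 + 1) = 71/6; p² − 140·q² = 5041 − 5040 = 1.
  The first convergent with p² − 140·q² = 1 gives the fundamental solution (x₁, y₁) = (71, 6).
Step 2: Apply the recurrence (x_{n+1}, y_{n+1}) = (x₁x_n + 140y₁y_n, x₁y_n + y₁x_n) repeatedly.
  From (x_1, y_1) = (71, 6): x_2 = 71·71 + 140·6·6 = 10081; y_2 = 71·6 + 6·71 = 852.
Step 3: Verify x_2² - 140·y_2² = 101626561 - 101626560 = 1 (should be 1). ✓

(x_1, y_1) = (71, 6); (x_2, y_2) = (10081, 852).


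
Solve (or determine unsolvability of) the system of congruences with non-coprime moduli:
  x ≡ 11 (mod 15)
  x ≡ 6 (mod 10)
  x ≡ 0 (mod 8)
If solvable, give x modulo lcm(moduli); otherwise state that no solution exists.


Moduli 15, 10, 8 are not pairwise coprime, so CRT works modulo lcm(m_i) when all pairwise compatibility conditions hold.
Pairwise compatibility: gcd(m_i, m_j) must divide a_i - a_j for every pair.
Merge one congruence at a time:
  Start: x ≡ 11 (mod 15).
  Combine with x ≡ 6 (mod 10): gcd(15, 10) = 5; 6 - 11 = -5, which IS divisible by 5, so compatible.
    Write x = 11 + 15·t and substitute into x ≡ 6 (mod 10): 15·t ≡ 6 − 11 = -5 (mod 10).
    Divide the congruence (and modulus) by g = 5: 3·t ≡ -1 (mod 2).
    Reduce coefficients mod 2: 1·t ≡ 1 (mod 2).
    So t ≡ 1 (mod 2).
    Then x = 11 + 15·1 = 26, valid modulo lcm(15, 10) = 30: x ≡ 26 (mod 30).
  Combine with x ≡ 0 (mod 8): gcd(30, 8) = 2; 0 - 26 = -26, which IS divisible by 2, so compatible.
    Write x = 26 + 30·t and substitute into x ≡ 0 (mod 8): 30·t ≡ 0 − 26 = -26 (mod 8).
    Divide the congruence (and modulus) by g = 2: 15·t ≡ -13 (mod 4).
    Reduce coefficients mod 4: 3·t ≡ 3 (mod 4).
    The inverse of 3 mod 4 is 3 (since 3·3 = 9 = 2·4 + 1), so t ≡ 3·3 = 9 ≡ 1 (mod 4).
    Then x = 26 + 30·1 = 56, valid modulo lcm(30, 8) = 120: x ≡ 56 (mod 120).
Verify: 56 mod 15 = 11, 56 mod 10 = 6, 56 mod 8 = 0.

x ≡ 56 (mod 120).


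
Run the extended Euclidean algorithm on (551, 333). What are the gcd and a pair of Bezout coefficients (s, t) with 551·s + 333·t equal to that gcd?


Euclidean algorithm on (551, 333) — divide until remainder is 0:
  551 = 1 · 333 + 218
  333 = 1 · 218 + 115
  218 = 1 · 115 + 103
  115 = 1 · 103 + 12
  103 = 8 · 12 + 7
  12 = 1 · 7 + 5
  7 = 1 · 5 + 2
  5 = 2 · 2 + 1
  2 = 2 · 1 + 0
gcd(551, 333) = 1.
Track Bezout coefficients alongside the remainders: start with r₀ = 551 = a·1 + b·0 (s = 1, t = 0) and r₁ = 333 = a·0 + b·1 (s = 0, t = 1); each new remainder r_{k+1} = r_{k-1} − q_k·r_k inherits s_{k+1} = s_{k-1} − q_k·s_k, t_{k+1} = t_{k-1} − q_k·t_k, so r_k = a·s_k + b·t_k at every step:
  q = 1: r = 218, s = 1 − 1·0 = 1, t = 0 − 1·1 = -1  (check: 551·1 + 333·(-1) = 218)
  q = 1: r = 115, s = 0 − 1·1 = -1, t = 1 − 1·(-1) = 2  (check: 551·(-1) + 333·2 = 115)
  q = 1: r = 103, s = 1 − 1·(-1) = 2, t = -1 − 1·2 = -3  (check: 551·2 + 333·(-3) = 103)
  q = 1: r = 12, s = -1 − 1·2 = -3, t = 2 − 1·(-3) = 5  (check: 551·(-3) + 333·5 = 12)
  q = 8: r = 7, s = 2 − 8·(-3) = 26, t = -3 − 8·5 = -43  (check: 551·26 + 333·(-43) = 7)
  q = 1: r = 5, s = -3 − 1·26 = -29, t = 5 − 1·(-43) = 48  (check: 551·(-29) + 333·48 = 5)
  q = 1: r = 2, s = 26 − 1·(-29) = 55, t = -43 − 1·48 = -91  (check: 551·55 + 333·(-91) = 2)
  q = 2: r = 1, s = -29 − 2·55 = -139, t = 48 − 2·(-91) = 230  (check: 551·(-139) + 333·230 = 1)
The row with r = 1 (the gcd) gives the Bezout coefficients s = -139, t = 230.
Result: 551 · (-139) + 333 · (230) = 1.

gcd(551, 333) = 1; s = -139, t = 230 (check: 551·(-139) + 333·230 = 1).


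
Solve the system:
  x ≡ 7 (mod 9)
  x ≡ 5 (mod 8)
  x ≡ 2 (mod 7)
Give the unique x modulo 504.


Moduli 9, 8, 7 are pairwise coprime; by CRT there is a unique solution modulo M = 9 · 8 · 7 = 504.
Solve pairwise, accumulating the modulus:
  Start with x ≡ 7 (mod 9).
  Combine with x ≡ 5 (mod 8): since gcd(9, 8) = 1, we get a unique residue mod 72.
    Write x = 7 + 9·t and substitute into x ≡ 5 (mod 8): 9·t ≡ 5 − 7 = -2 (mod 8).
    Reduce coefficients mod 8: 1·t ≡ 6 (mod 8).
    So t ≡ 6 (mod 8).
    Then x = 7 + 9·6 = 61, valid modulo lcm(9, 8) = 72: x ≡ 61 (mod 72).
  Combine with x ≡ 2 (mod 7): since gcd(72, 7) = 1, we get a unique residue mod 504.
    Write x = 61 + 72·t and substitute into x ≡ 2 (mod 7): 72·t ≡ 2 − 61 = -59 (mod 7).
    Reduce coefficients mod 7: 2·t ≡ 4 (mod 7).
    The inverse of 2 mod 7 is 4 (since 2·4 = 8 = 1·7 + 1), so t ≡ 4·4 = 16 ≡ 2 (mod 7).
    Then x = 61 + 72·2 = 205, valid modulo lcm(72, 7) = 504: x ≡ 205 (mod 504).
Verify: 205 mod 9 = 7 ✓, 205 mod 8 = 5 ✓, 205 mod 7 = 2 ✓.

x ≡ 205 (mod 504).


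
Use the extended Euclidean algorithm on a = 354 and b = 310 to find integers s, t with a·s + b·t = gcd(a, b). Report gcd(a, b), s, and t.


Euclidean algorithm on (354, 310) — divide until remainder is 0:
  354 = 1 · 310 + 44
  310 = 7 · 44 + 2
  44 = 22 · 2 + 0
gcd(354, 310) = 2.
Track Bezout coefficients alongside the remainders: start with r₀ = 354 = a·1 + b·0 (s = 1, t = 0) and r₁ = 310 = a·0 + b·1 (s = 0, t = 1); each new remainder r_{k+1} = r_{k-1} − q_k·r_k inherits s_{k+1} = s_{k-1} − q_k·s_k, t_{k+1} = t_{k-1} − q_k·t_k, so r_k = a·s_k + b·t_k at every step:
  q = 1: r = 44, s = 1 − 1·0 = 1, t = 0 − 1·1 = -1  (check: 354·1 + 310·(-1) = 44)
  q = 7: r = 2, s = 0 − 7·1 = -7, t = 1 − 7·(-1) = 8  (check: 354·(-7) + 310·8 = 2)
The row with r = 2 (the gcd) gives the Bezout coefficients s = -7, t = 8.
Result: 354 · (-7) + 310 · (8) = 2.

gcd(354, 310) = 2; s = -7, t = 8 (check: 354·(-7) + 310·8 = 2).


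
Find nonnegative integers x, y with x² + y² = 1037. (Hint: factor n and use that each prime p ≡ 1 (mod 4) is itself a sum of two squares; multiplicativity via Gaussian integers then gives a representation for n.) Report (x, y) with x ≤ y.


Step 1: Factor n = 1037 = 17 · 61.
Step 2: Check the mod-4 condition on each prime factor: 17 ≡ 1 (mod 4), exponent 1; 61 ≡ 1 (mod 4), exponent 1.
All primes ≡ 3 (mod 4) appear to even exponent (or don't appear), so by the two-squares theorem n IS expressible as a sum of two squares.
Step 3: Build a representation. Here n = 17 · 61 is a product of primes ≡ 1 (mod 4). Each prime p ≡ 1 (mod 4) is itself a sum of two squares; find a² by testing p − a² for a perfect square:
  17: 17 − 1² = 16 = 4² ⇒ 17 = 1² + 4².
  61: 61 − 1² = 60, 61 − 2² = 57, 61 − 3² = 52, 61 − 4² = 45, 61 − 5² = 36 = 6² ⇒ 61 = 5² + 6².
  Combine using the Brahmagupta–Fibonacci identity (a² + b²)(c² + d²) = (ac − bd)² + (ad + bc)² = (ac + bd)² + (ad − bc)²:
  17 · 61 = 1037: from (1² + 4²)(5² + 6²), take (1·5 − 4·6, 1·6 + 4·5) = (5 − 24, 6 + 20) = (-19, 26); dropping signs (only squares matter) gives (19, 26); check 19² + 26² = 361 + 676 = 1037 ✓.
Step 4: Order so x ≤ y and verify: 19² + 26² = 361 + 676 = 1037 = n. ✓

n = 1037 = 19² + 26² (one valid representation with x ≤ y).


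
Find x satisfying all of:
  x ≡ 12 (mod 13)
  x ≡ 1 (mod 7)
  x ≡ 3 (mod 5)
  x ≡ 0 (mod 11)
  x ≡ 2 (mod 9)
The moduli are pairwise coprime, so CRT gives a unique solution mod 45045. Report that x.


Product of moduli M = 13 · 7 · 5 · 11 · 9 = 45045.
Merge one congruence at a time:
  Start: x ≡ 12 (mod 13).
  Combine with x ≡ 1 (mod 7); new modulus lcm = 91.
    Write x = 12 + 13·t and substitute into x ≡ 1 (mod 7): 13·t ≡ 1 − 12 = -11 (mod 7).
    Reduce coefficients mod 7: 6·t ≡ 3 (mod 7).
    The inverse of 6 mod 7 is 6 (since 6·6 = 36 = 5·7 + 1), so t ≡ 6·3 = 18 ≡ 4 (mod 7).
    Then x = 12 + 13·4 = 64, valid modulo lcm(13, 7) = 91: x ≡ 64 (mod 91).
  Combine with x ≡ 3 (mod 5); new modulus lcm = 455.
    Write x = 64 + 91·t and substitute into x ≡ 3 (mod 5): 91·t ≡ 3 − 64 = -61 (mod 5).
    Reduce coefficients mod 5: 1·t ≡ 4 (mod 5).
    So t ≡ 4 (mod 5).
    Then x = 64 + 91·4 = 428, valid modulo lcm(91, 5) = 455: x ≡ 428 (mod 455).
  Combine with x ≡ 0 (mod 11); new modulus lcm = 5005.
    Write x = 428 + 455·t and substitute into x ≡ 0 (mod 11): 455·t ≡ 0 − 428 = -428 (mod 11).
    Reduce coefficients mod 11: 4·t ≡ 1 (mod 11).
    The inverse of 4 mod 11 is 3 (since 4·3 = 12 = 1·11 + 1), so t ≡ 3·1 = 3 ≡ 3 (mod 11).
    Then x = 428 + 455·3 = 1793, valid modulo lcm(455, 11) = 5005: x ≡ 1793 (mod 5005).
  Combine with x ≡ 2 (mod 9); new modulus lcm = 45045.
    Write x = 1793 + 5005·t and substitute into x ≡ 2 (mod 9): 5005·t ≡ 2 − 1793 = -1791 (mod 9).
    Reduce coefficients mod 9: 1·t ≡ 0 (mod 9).
    So t ≡ 0 (mod 9).
    Then x = 1793 + 5005·0 = 1793, valid modulo lcm(5005, 9) = 45045: x ≡ 1793 (mod 45045).
Verify against each original: 1793 mod 13 = 12, 1793 mod 7 = 1, 1793 mod 5 = 3, 1793 mod 11 = 0, 1793 mod 9 = 2.

x ≡ 1793 (mod 45045).


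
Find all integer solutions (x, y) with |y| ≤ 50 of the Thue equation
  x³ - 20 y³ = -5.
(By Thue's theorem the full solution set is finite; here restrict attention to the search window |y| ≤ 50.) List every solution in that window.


The equation is x³ - 20y³ = -5. For fixed y, x³ = 20·y³ − 5, so a solution requires the RHS to be a perfect cube.
Strategy: iterate y from -50 to 50, compute RHS = 20·y³ − 5, and check whether it is a (positive or negative) perfect cube.
Check small values of y:
  y = 0: RHS = -5 is not a perfect cube.
  y = 1: RHS = 15 is not a perfect cube.
  y = -1: RHS = -25 is not a perfect cube.
  y = 2: RHS = 155 is not a perfect cube.
  y = -2: RHS = -165 is not a perfect cube.
  y = 3: RHS = 535 is not a perfect cube.
  y = -3: RHS = -545 is not a perfect cube.
Continuing the search up to |y| = 50 finds no solutions either.
No (x, y) in the scanned range satisfies the equation.

No integer solutions with |y| ≤ 50.


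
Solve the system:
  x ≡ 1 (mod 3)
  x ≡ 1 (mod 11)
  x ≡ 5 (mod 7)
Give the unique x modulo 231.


Moduli 3, 11, 7 are pairwise coprime; by CRT there is a unique solution modulo M = 3 · 11 · 7 = 231.
Solve pairwise, accumulating the modulus:
  Start with x ≡ 1 (mod 3).
  Combine with x ≡ 1 (mod 11): since gcd(3, 11) = 1, we get a unique residue mod 33.
    Write x = 1 + 3·t and substitute into x ≡ 1 (mod 11): 3·t ≡ 1 − 1 = 0 (mod 11).
    The inverse of 3 mod 11 is 4 (since 3·4 = 12 = 1·11 + 1), so t ≡ 4·0 = 0 ≡ 0 (mod 11).
    Then x = 1 + 3·0 = 1, valid modulo lcm(3, 11) = 33: x ≡ 1 (mod 33).
  Combine with x ≡ 5 (mod 7): since gcd(33, 7) = 1, we get a unique residue mod 231.
    Write x = 1 + 33·t and substitute into x ≡ 5 (mod 7): 33·t ≡ 5 − 1 = 4 (mod 7).
    Reduce coefficients mod 7: 5·t ≡ 4 (mod 7).
    The inverse of 5 mod 7 is 3 (since 5·3 = 15 = 2·7 + 1), so t ≡ 3·4 = 12 ≡ 5 (mod 7).
    Then x = 1 + 33·5 = 166, valid modulo lcm(33, 7) = 231: x ≡ 166 (mod 231).
Verify: 166 mod 3 = 1 ✓, 166 mod 11 = 1 ✓, 166 mod 7 = 5 ✓.

x ≡ 166 (mod 231).


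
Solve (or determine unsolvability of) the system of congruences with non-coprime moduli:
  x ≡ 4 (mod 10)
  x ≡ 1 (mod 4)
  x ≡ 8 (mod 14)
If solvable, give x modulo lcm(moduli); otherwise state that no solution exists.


Moduli 10, 4, 14 are not pairwise coprime, so CRT works modulo lcm(m_i) when all pairwise compatibility conditions hold.
Pairwise compatibility: gcd(m_i, m_j) must divide a_i - a_j for every pair.
Merge one congruence at a time:
  Start: x ≡ 4 (mod 10).
  Combine with x ≡ 1 (mod 4): gcd(10, 4) = 2, and 1 - 4 = -3 is NOT divisible by 2.
    ⇒ system is inconsistent (no integer solution).

No solution (the system is inconsistent).


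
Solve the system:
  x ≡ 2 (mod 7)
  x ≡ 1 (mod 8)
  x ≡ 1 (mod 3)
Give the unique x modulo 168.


Moduli 7, 8, 3 are pairwise coprime; by CRT there is a unique solution modulo M = 7 · 8 · 3 = 168.
Solve pairwise, accumulating the modulus:
  Start with x ≡ 2 (mod 7).
  Combine with x ≡ 1 (mod 8): since gcd(7, 8) = 1, we get a unique residue mod 56.
    Write x = 2 + 7·t and substitute into x ≡ 1 (mod 8): 7·t ≡ 1 − 2 = -1 (mod 8).
    Reduce coefficients mod 8: 7·t ≡ 7 (mod 8).
    The inverse of 7 mod 8 is 7 (since 7·7 = 49 = 6·8 + 1), so t ≡ 7·7 = 49 ≡ 1 (mod 8).
    Then x = 2 + 7·1 = 9, valid modulo lcm(7, 8) = 56: x ≡ 9 (mod 56).
  Combine with x ≡ 1 (mod 3): since gcd(56, 3) = 1, we get a unique residue mod 168.
    Write x = 9 + 56·t and substitute into x ≡ 1 (mod 3): 56·t ≡ 1 − 9 = -8 (mod 3).
    Reduce coefficients mod 3: 2·t ≡ 1 (mod 3).
    The inverse of 2 mod 3 is 2 (since 2·2 = 4 = 1·3 + 1), so t ≡ 2·1 = 2 ≡ 2 (mod 3).
    Then x = 9 + 56·2 = 121, valid modulo lcm(56, 3) = 168: x ≡ 121 (mod 168).
Verify: 121 mod 7 = 2 ✓, 121 mod 8 = 1 ✓, 121 mod 3 = 1 ✓.

x ≡ 121 (mod 168).


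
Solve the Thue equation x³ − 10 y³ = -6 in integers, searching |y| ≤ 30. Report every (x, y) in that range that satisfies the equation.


The equation is x³ - 10y³ = -6. For fixed y, x³ = 10·y³ − 6, so a solution requires the RHS to be a perfect cube.
Strategy: iterate y from -30 to 30, compute RHS = 10·y³ − 6, and check whether it is a (positive or negative) perfect cube.
Check small values of y:
  y = 0: RHS = -6 is not a perfect cube.
  y = 1: RHS = 4 is not a perfect cube.
  y = -1: RHS = -16 is not a perfect cube.
  y = 2: RHS = 74 is not a perfect cube.
  y = -2: RHS = -86 is not a perfect cube.
  y = 3: RHS = 264 is not a perfect cube.
  y = -3: RHS = -276 is not a perfect cube.
Continuing the search up to |y| = 30 finds no solutions either.
No (x, y) in the scanned range satisfies the equation.

No integer solutions with |y| ≤ 30.


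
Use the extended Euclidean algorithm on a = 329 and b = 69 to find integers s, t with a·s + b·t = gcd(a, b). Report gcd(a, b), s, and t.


Euclidean algorithm on (329, 69) — divide until remainder is 0:
  329 = 4 · 69 + 53
  69 = 1 · 53 + 16
  53 = 3 · 16 + 5
  16 = 3 · 5 + 1
  5 = 5 · 1 + 0
gcd(329, 69) = 1.
Track Bezout coefficients alongside the remainders: start with r₀ = 329 = a·1 + b·0 (s = 1, t = 0) and r₁ = 69 = a·0 + b·1 (s = 0, t = 1); each new remainder r_{k+1} = r_{k-1} − q_k·r_k inherits s_{k+1} = s_{k-1} − q_k·s_k, t_{k+1} = t_{k-1} − q_k·t_k, so r_k = a·s_k + b·t_k at every step:
  q = 4: r = 53, s = 1 − 4·0 = 1, t = 0 − 4·1 = -4  (check: 329·1 + 69·(-4) = 53)
  q = 1: r = 16, s = 0 − 1·1 = -1, t = 1 − 1·(-4) = 5  (check: 329·(-1) + 69·5 = 16)
  q = 3: r = 5, s = 1 − 3·(-1) = 4, t = -4 − 3·5 = -19  (check: 329·4 + 69·(-19) = 5)
  q = 3: r = 1, s = -1 − 3·4 = -13, t = 5 − 3·(-19) = 62  (check: 329·(-13) + 69·62 = 1)
The row with r = 1 (the gcd) gives the Bezout coefficients s = -13, t = 62.
Result: 329 · (-13) + 69 · (62) = 1.

gcd(329, 69) = 1; s = -13, t = 62 (check: 329·(-13) + 69·62 = 1).


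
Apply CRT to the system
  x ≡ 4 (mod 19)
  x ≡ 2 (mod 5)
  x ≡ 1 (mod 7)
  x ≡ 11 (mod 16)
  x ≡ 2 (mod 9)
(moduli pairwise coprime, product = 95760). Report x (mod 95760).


Product of moduli M = 19 · 5 · 7 · 16 · 9 = 95760.
Merge one congruence at a time:
  Start: x ≡ 4 (mod 19).
  Combine with x ≡ 2 (mod 5); new modulus lcm = 95.
    Write x = 4 + 19·t and substitute into x ≡ 2 (mod 5): 19·t ≡ 2 − 4 = -2 (mod 5).
    Reduce coefficients mod 5: 4·t ≡ 3 (mod 5).
    The inverse of 4 mod 5 is 4 (since 4·4 = 16 = 3·5 + 1), so t ≡ 4·3 = 12 ≡ 2 (mod 5).
    Then x = 4 + 19·2 = 42, valid modulo lcm(19, 5) = 95: x ≡ 42 (mod 95).
  Combine with x ≡ 1 (mod 7); new modulus lcm = 665.
    Write x = 42 + 95·t and substitute into x ≡ 1 (mod 7): 95·t ≡ 1 − 42 = -41 (mod 7).
    Reduce coefficients mod 7: 4·t ≡ 1 (mod 7).
    The inverse of 4 mod 7 is 2 (since 4·2 = 8 = 1·7 + 1), so t ≡ 2·1 = 2 ≡ 2 (mod 7).
    Then x = 42 + 95·2 = 232, valid modulo lcm(95, 7) = 665: x ≡ 232 (mod 665).
  Combine with x ≡ 11 (mod 16); new modulus lcm = 10640.
    Write x = 232 + 665·t and substitute into x ≡ 11 (mod 16): 665·t ≡ 11 − 232 = -221 (mod 16).
    Reduce coefficients mod 16: 9·t ≡ 3 (mod 16).
    The inverse of 9 mod 16 is 9 (since 9·9 = 81 = 5·16 + 1), so t ≡ 9·3 = 27 ≡ 11 (mod 16).
    Then x = 232 + 665·11 = 7547, valid modulo lcm(665, 16) = 10640: x ≡ 7547 (mod 10640).
  Combine with x ≡ 2 (mod 9); new modulus lcm = 95760.
    Write x = 7547 + 10640·t and substitute into x ≡ 2 (mod 9): 10640·t ≡ 2 − 7547 = -7545 (mod 9).
    Reduce coefficients mod 9: 2·t ≡ 6 (mod 9).
    The inverse of 2 mod 9 is 5 (since 2·5 = 10 = 1·9 + 1), so t ≡ 5·6 = 30 ≡ 3 (mod 9).
    Then x = 7547 + 10640·3 = 39467, valid modulo lcm(10640, 9) = 95760: x ≡ 39467 (mod 95760).
Verify against each original: 39467 mod 19 = 4, 39467 mod 5 = 2, 39467 mod 7 = 1, 39467 mod 16 = 11, 39467 mod 9 = 2.

x ≡ 39467 (mod 95760).


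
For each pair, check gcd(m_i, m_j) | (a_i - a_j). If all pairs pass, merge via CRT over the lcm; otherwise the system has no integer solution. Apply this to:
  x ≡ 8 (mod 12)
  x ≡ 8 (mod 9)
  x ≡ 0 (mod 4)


Moduli 12, 9, 4 are not pairwise coprime, so CRT works modulo lcm(m_i) when all pairwise compatibility conditions hold.
Pairwise compatibility: gcd(m_i, m_j) must divide a_i - a_j for every pair.
Merge one congruence at a time:
  Start: x ≡ 8 (mod 12).
  Combine with x ≡ 8 (mod 9): gcd(12, 9) = 3; 8 - 8 = 0, which IS divisible by 3, so compatible.
    Write x = 8 + 12·t and substitute into x ≡ 8 (mod 9): 12·t ≡ 8 − 8 = 0 (mod 9).
    Divide the congruence (and modulus) by g = 3: 4·t ≡ 0 (mod 3).
    Reduce coefficients mod 3: 1·t ≡ 0 (mod 3).
    So t ≡ 0 (mod 3).
    Then x = 8 + 12·0 = 8, valid modulo lcm(12, 9) = 36: x ≡ 8 (mod 36).
  Combine with x ≡ 0 (mod 4): gcd(36, 4) = 4; 0 - 8 = -8, which IS divisible by 4, so compatible.
    Write x = 8 + 36·t and substitute into x ≡ 0 (mod 4): 36·t ≡ 0 − 8 = -8 (mod 4).
    Divide the congruence (and modulus) by g = 4: 9·t ≡ -2 (mod 1).
    Modulo 1 every t works; take t = 0.
    Then x = 8 + 36·0 = 8, valid modulo lcm(36, 4) = 36: x ≡ 8 (mod 36).
Verify: 8 mod 12 = 8, 8 mod 9 = 8, 8 mod 4 = 0.

x ≡ 8 (mod 36).


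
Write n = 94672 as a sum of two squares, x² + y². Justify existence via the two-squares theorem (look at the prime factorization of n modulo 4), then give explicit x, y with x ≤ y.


Step 1: Factor n = 94672 = 2^4 · 61 · 97.
Step 2: Check the mod-4 condition on each prime factor: 2 = 2 (special); 61 ≡ 1 (mod 4), exponent 1; 97 ≡ 1 (mod 4), exponent 1.
All primes ≡ 3 (mod 4) appear to even exponent (or don't appear), so by the two-squares theorem n IS expressible as a sum of two squares.
Step 3: Build a representation. Group n = k² · m with k = 4 and m = 61 · 97 = 5917 (a product of primes ≡ 1 (mod 4)); a representation of m scales to one of n via (k·x)² + (k·y)² = k²(x² + y²). Each prime p ≡ 1 (mod 4) is itself a sum of two squares; find a² by testing p − a² for a perfect square:
  61: 61 − 1² = 60, 61 − 2² = 57, 61 − 3² = 52, 61 − 4² = 45, 61 − 5² = 36 = 6² ⇒ 61 = 5² + 6².
  97: 97 − 1² = 96, 97 − 2² = 93, 97 − 3² = 88, 97 − 4² = 81 = 9² ⇒ 97 = 4² + 9².
  Combine using the Brahmagupta–Fibonacci identity (a² + b²)(c² + d²) = (ac − bd)² + (ad + bc)² = (ac + bd)² + (ad − bc)²:
  61 · 97 = 5917: from (5² + 6²)(4² + 9²), take (5·4 − 6·9, 5·9 + 6·4) = (20 − 54, 45 + 24) = (-34, 69); dropping signs (only squares matter) gives (34, 69); check 34² + 69² = 1156 + 4761 = 5917 ✓.
  Scale by k = 4: (4·34, 4·69) = (136, 276).
Step 4: Order so x ≤ y and verify: 136² + 276² = 18496 + 76176 = 94672 = n. ✓

n = 94672 = 136² + 276² (one valid representation with x ≤ y).
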